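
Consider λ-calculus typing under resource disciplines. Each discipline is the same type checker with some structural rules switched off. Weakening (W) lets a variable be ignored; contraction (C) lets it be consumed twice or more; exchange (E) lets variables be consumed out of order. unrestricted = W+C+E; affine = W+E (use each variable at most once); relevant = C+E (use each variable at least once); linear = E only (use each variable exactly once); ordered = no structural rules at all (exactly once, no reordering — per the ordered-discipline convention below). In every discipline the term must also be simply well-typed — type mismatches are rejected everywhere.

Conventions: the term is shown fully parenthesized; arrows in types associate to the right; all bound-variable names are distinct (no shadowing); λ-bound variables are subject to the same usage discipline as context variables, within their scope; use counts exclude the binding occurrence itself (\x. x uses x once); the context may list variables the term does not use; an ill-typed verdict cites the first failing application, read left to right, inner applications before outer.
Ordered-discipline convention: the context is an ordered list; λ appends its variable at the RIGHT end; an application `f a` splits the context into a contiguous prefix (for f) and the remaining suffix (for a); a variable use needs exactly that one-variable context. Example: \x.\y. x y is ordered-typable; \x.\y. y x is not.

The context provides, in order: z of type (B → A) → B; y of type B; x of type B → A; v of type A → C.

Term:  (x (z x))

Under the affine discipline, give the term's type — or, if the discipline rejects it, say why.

not well-typed under affine — x ×2 used more than once (contraction)
usage: z: 1×, y: 0×, x: 2×, v: 0×
left-to-right use order: x, z, x
typing: well-typed — term : A
per-discipline verdicts: ordered ✗ | linear ✗ | affine ✗ | relevant ✗ | unrestricted ✓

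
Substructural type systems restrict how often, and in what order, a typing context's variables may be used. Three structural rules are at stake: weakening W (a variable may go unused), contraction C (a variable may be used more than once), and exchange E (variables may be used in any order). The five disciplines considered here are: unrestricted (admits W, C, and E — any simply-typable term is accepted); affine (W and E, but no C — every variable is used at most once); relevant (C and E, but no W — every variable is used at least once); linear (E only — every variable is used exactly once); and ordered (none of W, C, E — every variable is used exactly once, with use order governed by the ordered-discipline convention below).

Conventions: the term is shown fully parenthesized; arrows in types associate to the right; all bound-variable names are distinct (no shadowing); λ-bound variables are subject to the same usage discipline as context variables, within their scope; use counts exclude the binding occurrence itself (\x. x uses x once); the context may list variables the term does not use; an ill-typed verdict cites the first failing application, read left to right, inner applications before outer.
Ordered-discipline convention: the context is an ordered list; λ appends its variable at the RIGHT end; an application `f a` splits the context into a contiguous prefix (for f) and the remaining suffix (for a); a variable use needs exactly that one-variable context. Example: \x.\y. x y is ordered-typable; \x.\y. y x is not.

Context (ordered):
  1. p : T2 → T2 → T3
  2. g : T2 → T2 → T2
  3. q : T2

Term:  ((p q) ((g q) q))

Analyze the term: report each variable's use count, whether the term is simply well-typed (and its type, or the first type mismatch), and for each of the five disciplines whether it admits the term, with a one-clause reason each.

usage: p: 1×, g: 1×, q: 3×
uses in reading order: p, q, g, q, q
typing: well-typed — term : T3
ordered: ✗ — repeated use of q ×3
linear: ✗ — repeated use of q ×3
affine: ✗ — repeated use of q ×3
relevant: ✓ — none of p, g, q goes unused
unrestricted: ✓ — typability at T3 is all that's needed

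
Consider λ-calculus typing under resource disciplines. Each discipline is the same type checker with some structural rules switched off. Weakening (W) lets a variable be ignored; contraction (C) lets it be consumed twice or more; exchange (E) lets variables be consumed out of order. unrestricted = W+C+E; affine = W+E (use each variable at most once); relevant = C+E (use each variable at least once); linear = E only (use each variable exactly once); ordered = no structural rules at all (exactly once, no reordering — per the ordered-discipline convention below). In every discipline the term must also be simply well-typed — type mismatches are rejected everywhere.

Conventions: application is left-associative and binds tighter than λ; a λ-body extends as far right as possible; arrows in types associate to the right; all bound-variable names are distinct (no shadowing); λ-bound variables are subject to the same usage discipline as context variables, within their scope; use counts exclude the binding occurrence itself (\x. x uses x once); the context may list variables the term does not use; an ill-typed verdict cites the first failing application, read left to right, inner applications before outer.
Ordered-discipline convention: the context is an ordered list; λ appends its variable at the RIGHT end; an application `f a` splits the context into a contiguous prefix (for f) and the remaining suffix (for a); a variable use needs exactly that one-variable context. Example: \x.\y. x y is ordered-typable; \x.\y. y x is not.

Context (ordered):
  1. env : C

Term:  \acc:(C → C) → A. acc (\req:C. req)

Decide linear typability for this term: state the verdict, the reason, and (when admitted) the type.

no — needs weakening: env unused
variable uses: env ×0; acc (bound) ×1; req (bound) ×1
uses in reading order: acc, req
typing: the term checks, with type ((C → C) → A) → A
across the five disciplines: ordered ✗ · linear ✗ · affine ✓ · relevant ✗ · unrestricted ✓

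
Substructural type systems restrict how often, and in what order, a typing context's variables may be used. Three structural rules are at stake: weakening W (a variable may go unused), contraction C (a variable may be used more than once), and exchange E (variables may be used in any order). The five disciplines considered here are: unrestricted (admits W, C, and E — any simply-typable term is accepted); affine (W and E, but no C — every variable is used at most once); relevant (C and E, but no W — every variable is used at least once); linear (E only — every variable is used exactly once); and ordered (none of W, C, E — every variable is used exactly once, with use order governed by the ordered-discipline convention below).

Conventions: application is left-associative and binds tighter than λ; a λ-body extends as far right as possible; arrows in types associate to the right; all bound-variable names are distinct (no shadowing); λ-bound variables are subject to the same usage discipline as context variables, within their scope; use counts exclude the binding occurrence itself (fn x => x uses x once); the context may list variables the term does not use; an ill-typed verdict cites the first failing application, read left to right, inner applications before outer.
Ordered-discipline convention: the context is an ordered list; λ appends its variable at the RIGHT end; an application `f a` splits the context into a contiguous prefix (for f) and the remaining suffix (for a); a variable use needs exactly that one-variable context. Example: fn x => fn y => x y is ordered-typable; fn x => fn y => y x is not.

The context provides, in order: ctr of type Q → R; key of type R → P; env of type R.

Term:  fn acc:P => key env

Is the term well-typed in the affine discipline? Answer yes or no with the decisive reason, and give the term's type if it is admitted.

yes — ctr, key, env, acc: no repeats, contraction unneeded; term : P → P
counts: ctr ×0, key ×1, env ×1, acc (bound) ×0
order of uses: key, env
typing: well-typed at P → P
across the five disciplines: ordered ✗ · linear ✗ · affine ✓ · relevant ✗ · unrestricted ✓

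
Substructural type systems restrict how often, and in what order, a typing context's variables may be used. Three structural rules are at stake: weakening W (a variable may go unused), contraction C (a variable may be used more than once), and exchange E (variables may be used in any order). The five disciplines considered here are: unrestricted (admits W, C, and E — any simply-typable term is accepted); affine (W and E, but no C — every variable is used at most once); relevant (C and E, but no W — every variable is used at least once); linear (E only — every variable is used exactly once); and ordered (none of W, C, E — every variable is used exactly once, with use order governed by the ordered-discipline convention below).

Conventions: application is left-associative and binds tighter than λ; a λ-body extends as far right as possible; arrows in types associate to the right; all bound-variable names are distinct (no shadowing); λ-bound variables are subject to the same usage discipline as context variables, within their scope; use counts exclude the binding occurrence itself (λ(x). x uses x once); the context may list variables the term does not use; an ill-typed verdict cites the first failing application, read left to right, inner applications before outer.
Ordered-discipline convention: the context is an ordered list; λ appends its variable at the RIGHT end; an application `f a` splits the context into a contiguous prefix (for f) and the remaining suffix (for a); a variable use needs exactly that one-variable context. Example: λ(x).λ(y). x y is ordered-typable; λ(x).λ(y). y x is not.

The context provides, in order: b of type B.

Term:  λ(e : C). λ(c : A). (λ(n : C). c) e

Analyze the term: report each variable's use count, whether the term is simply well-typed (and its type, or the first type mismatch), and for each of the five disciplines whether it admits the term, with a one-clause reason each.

counts: b=0, e (bound)=1, c (bound)=1, n (bound)=0
use order (left to right): c, e
typing: ✓ — C → A → A
ordered: ✗ — unused: b, n — weakening required
linear: ✗ — unused: b, n — weakening required
affine: ✓ — no duplicate uses among b, e, c, n
relevant: ✗ — unused: b, n — weakening required
unrestricted: ✓ — simply typable at C → A → A; W, C, E all held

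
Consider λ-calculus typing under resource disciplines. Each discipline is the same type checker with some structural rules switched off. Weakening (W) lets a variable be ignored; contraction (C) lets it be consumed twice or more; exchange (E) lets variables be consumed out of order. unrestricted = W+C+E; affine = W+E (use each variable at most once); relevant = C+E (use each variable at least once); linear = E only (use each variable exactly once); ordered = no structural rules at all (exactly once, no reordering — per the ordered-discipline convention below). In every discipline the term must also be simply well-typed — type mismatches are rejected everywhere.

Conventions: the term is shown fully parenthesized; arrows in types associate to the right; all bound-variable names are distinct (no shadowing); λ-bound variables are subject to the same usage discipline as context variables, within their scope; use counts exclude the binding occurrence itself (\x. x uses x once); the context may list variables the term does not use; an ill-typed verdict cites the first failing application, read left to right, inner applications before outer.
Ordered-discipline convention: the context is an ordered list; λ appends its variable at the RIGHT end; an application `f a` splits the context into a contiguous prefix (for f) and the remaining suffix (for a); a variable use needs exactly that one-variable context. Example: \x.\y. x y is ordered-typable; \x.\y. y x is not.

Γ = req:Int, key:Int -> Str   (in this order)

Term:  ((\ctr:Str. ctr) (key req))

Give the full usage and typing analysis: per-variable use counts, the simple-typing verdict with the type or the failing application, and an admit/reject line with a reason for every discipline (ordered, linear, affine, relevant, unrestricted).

counts: req: 1; key: 1; ctr (λ-bound): 1
use order (left to right): ctr, key, req
typing: well-typed at Str
ordered: ✗, no contiguous prefix/suffix split fits ctr, key, req
linear: ✓, req, key, ctr: one use apiece
affine: ✓, no duplicate uses among req, key, ctr
relevant: ✓, req, key, ctr: all used, weakening unneeded
unrestricted: ✓, type-checks (Str) and nothing is barred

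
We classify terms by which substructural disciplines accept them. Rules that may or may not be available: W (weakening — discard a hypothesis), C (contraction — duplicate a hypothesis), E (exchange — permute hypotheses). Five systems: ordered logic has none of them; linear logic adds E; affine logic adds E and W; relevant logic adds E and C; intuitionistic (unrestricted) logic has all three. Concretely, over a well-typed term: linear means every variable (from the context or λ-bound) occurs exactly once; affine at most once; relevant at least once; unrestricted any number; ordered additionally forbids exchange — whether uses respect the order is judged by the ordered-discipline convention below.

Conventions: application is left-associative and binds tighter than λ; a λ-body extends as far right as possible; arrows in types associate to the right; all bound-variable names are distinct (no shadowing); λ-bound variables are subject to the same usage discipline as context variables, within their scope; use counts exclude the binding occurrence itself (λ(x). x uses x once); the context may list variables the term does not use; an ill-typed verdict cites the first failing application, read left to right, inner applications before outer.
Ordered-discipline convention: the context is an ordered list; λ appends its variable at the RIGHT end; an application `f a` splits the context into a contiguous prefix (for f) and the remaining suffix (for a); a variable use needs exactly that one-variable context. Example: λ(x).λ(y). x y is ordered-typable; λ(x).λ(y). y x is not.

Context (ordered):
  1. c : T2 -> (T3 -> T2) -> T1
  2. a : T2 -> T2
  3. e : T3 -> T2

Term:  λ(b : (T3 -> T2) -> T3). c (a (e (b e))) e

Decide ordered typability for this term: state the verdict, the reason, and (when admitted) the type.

no — repeated use of e ×3
variable uses: c: 1×; a: 1×; e: 3×; b [bound]: 1×
left-to-right use order: c, a, e, b, e, e
typing: the term checks, with type ((T3 -> T2) -> T3) -> T1
across the five disciplines: ordered ✗ · linear ✗ · affine ✗ · relevant ✓ · unrestricted ✓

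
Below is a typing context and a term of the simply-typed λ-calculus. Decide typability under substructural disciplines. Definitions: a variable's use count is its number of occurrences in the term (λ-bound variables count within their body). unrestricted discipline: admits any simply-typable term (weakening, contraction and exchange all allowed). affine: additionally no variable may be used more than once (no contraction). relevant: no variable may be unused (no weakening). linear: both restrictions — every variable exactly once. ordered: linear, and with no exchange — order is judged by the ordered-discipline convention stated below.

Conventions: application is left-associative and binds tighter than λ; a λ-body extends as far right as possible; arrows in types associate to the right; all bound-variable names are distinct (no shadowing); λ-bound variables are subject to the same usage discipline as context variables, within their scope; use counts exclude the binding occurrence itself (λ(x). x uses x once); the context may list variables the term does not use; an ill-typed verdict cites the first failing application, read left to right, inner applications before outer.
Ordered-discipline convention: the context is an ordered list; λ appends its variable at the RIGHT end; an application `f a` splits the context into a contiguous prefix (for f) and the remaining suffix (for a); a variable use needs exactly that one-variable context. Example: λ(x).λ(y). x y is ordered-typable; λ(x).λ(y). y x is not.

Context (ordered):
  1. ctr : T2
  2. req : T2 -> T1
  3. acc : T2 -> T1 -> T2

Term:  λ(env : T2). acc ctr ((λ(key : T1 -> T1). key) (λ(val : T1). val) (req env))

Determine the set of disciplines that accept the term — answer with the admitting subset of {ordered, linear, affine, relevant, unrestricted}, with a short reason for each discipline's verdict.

admitting disciplines: linear, affine, relevant, unrestricted
use counts: ctr ×1; req ×1; acc ×1; env [bound] ×1; key [bound] ×1; val [bound] ×1
use order (left to right): acc, ctr, key, val, req, env
typing: the term checks, with type T2 -> T2
ordered ✗ (no ordered split (uses run acc, ctr, key, val, req, env))
linear ✓ (ctr, req, acc, env, key, val: one use apiece)
affine ✓ (no duplicate uses among ctr, req, acc, env, key, val)
relevant ✓ (ctr, req, acc, env, key, val: all used, weakening unneeded)
unrestricted ✓ (typability at T2 -> T2 is all that's needed)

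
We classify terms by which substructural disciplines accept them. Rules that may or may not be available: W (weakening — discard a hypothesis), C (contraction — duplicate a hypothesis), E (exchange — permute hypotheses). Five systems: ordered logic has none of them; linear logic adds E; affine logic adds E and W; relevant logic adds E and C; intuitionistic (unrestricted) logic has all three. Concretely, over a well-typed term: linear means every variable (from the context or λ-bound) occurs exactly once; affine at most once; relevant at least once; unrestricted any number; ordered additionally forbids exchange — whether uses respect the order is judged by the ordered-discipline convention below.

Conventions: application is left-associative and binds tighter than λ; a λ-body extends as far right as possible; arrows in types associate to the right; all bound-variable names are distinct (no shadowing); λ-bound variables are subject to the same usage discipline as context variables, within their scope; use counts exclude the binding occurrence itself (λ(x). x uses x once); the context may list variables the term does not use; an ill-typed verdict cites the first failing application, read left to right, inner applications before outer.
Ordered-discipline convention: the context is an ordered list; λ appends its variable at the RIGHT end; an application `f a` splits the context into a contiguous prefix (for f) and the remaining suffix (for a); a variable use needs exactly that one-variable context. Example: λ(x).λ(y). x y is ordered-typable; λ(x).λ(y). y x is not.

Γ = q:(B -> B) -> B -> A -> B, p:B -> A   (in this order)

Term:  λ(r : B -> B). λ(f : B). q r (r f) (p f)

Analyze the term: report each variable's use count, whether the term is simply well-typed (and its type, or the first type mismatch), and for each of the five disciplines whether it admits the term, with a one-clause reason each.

counts: q: 1×, p: 1×, r (λ-bound): 2×, f (λ-bound): 2×
uses in reading order: q, r, r, f, p, f
typing: well-typed at (B -> B) -> B -> B
ordered ✗ (r ×2, f ×2 used more than once (contraction))
linear ✗ (r ×2, f ×2 used more than once (contraction))
affine ✗ (r ×2, f ×2 used more than once (contraction))
relevant ✓ (q, p, r, f: all used, weakening unneeded)
unrestricted ✓ (type-checks ((B -> B) -> B -> B) and nothing is barred)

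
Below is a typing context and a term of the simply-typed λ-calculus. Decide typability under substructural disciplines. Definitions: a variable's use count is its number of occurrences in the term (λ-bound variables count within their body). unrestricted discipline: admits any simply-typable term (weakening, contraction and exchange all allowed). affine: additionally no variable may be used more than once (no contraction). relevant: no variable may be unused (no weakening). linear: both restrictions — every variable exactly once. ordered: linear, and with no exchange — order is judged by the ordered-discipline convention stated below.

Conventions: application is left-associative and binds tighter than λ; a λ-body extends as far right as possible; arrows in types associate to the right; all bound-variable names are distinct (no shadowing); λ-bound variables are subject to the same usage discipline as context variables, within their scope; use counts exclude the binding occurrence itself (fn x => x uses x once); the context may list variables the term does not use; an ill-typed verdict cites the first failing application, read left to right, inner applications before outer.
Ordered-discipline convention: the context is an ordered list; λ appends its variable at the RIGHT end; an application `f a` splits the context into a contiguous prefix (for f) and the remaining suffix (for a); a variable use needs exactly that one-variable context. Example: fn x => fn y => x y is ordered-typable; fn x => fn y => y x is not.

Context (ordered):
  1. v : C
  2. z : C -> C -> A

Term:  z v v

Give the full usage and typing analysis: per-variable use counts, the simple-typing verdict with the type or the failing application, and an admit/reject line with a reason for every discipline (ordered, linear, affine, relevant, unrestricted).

variable uses: v=2; z=1
uses in reading order: z, v, v
typing: well-typed at A
ordered: ✗, needs contraction — v ×2
linear: ✗, needs contraction — v ×2
affine: ✗, needs contraction — v ×2
relevant: ✓, every one of v, z appears
unrestricted: ✓, well-typed at A; no restrictions here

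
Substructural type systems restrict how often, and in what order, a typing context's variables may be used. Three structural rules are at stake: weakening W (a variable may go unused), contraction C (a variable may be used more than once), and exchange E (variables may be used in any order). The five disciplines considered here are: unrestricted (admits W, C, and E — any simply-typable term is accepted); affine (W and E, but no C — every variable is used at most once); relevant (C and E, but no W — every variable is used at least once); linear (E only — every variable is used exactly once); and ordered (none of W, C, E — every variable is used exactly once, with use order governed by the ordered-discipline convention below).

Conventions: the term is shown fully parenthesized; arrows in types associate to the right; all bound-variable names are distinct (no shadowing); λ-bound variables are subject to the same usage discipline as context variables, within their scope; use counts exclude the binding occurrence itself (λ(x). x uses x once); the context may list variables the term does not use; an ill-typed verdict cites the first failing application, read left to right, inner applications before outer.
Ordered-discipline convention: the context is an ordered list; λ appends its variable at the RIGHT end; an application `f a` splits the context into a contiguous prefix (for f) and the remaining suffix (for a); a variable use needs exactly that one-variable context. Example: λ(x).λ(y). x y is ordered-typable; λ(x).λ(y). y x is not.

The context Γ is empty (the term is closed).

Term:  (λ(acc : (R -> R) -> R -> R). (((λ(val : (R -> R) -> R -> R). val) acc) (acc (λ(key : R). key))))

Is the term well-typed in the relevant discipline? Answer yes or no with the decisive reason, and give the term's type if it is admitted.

yes — at least one use each (acc, val, key); term : ((R -> R) -> R -> R) -> R -> R
usage: acc [bound]: 2×; val [bound]: 1×; key [bound]: 1×
order of uses: val, acc, acc, key
typing: ✓ — ((R -> R) -> R -> R) -> R -> R
all disciplines: ordered ✗ · linear ✗ · affine ✗ · relevant ✓ · unrestricted ✓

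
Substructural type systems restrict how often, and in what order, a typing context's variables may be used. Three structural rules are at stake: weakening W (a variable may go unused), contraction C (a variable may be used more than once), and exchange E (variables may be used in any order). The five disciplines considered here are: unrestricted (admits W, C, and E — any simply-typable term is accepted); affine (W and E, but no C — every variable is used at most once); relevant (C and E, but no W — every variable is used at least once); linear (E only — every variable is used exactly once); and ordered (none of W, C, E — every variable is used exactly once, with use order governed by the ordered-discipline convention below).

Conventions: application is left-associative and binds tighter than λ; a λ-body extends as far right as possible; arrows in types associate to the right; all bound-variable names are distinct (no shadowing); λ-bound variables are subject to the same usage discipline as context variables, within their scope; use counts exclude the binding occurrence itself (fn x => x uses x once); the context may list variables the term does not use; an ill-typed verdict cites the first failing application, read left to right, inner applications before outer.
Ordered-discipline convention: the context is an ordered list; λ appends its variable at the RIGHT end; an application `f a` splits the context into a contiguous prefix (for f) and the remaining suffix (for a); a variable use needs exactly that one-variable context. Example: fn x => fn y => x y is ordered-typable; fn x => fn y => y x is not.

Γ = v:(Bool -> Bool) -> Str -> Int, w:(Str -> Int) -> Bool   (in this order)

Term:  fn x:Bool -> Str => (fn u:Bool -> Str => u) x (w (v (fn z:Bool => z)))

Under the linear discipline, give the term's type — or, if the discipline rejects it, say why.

term : (Bool -> Str) -> Str
usage: v: 1; w: 1; x [bound]: 1; u [bound]: 1; z [bound]: 1
left-to-right use order: u, x, w, v, z
typing: well-typed at (Bool -> Str) -> Str
summary: ordered ✗; linear ✓; affine ✓; relevant ✓; unrestricted ✓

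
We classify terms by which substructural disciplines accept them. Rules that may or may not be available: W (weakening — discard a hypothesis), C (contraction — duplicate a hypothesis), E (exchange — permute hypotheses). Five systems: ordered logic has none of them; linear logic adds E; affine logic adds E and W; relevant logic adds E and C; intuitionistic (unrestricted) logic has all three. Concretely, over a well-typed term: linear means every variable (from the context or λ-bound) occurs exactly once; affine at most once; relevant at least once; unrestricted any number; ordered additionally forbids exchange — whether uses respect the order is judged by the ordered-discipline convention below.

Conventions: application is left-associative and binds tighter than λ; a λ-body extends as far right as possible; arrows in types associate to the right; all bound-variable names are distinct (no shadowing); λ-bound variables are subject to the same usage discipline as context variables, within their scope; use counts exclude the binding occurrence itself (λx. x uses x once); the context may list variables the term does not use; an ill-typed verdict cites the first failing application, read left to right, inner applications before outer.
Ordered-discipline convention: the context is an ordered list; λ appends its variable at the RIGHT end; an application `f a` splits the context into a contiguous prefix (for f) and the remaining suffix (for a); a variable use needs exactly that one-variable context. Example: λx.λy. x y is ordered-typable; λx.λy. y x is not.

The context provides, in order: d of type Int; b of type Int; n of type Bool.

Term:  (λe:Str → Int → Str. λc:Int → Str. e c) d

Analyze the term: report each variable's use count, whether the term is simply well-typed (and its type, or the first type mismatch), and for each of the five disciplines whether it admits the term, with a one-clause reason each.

counts: d: 1×; b: 0×; n: 0×; e [bound]: 1×; c [bound]: 1×
uses in reading order: e, c, d
typing: ill-typed: argument of type Int → Str where Str is required
ordered: ✗ — a type mismatch blocks all five
linear: ✗ — the type mismatch rejects it
affine: ✗ — not simply typable
relevant: ✗ — fails simple typing
unrestricted: ✗ — a type mismatch blocks all five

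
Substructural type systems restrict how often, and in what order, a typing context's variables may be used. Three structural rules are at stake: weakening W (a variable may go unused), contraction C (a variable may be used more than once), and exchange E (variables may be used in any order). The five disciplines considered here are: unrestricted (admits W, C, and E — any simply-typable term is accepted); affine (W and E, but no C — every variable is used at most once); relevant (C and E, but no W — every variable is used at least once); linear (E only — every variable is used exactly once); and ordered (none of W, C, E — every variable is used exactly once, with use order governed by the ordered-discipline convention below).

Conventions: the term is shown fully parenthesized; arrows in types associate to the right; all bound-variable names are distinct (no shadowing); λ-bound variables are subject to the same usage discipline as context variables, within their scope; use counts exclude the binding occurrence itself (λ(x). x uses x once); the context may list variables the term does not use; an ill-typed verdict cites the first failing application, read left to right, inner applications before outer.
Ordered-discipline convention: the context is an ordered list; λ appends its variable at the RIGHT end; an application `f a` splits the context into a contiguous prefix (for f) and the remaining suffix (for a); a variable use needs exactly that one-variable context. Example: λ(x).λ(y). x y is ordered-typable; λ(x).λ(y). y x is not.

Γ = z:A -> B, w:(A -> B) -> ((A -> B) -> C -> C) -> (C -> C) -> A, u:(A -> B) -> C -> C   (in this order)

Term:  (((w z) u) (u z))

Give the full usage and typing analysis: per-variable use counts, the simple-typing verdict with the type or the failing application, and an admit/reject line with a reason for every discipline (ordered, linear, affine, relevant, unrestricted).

variable uses: z: 2×, w: 1×, u: 2×
uses in reading order: w, z, u, u, z
typing: ✓ — A
ordered: ✗, z ×2, u ×2 used more than once (contraction)
linear: ✗, z ×2, u ×2 used more than once (contraction)
affine: ✗, z ×2, u ×2 used more than once (contraction)
relevant: ✓, every one of z, w, u appears
unrestricted: ✓, typability at A is all that's needed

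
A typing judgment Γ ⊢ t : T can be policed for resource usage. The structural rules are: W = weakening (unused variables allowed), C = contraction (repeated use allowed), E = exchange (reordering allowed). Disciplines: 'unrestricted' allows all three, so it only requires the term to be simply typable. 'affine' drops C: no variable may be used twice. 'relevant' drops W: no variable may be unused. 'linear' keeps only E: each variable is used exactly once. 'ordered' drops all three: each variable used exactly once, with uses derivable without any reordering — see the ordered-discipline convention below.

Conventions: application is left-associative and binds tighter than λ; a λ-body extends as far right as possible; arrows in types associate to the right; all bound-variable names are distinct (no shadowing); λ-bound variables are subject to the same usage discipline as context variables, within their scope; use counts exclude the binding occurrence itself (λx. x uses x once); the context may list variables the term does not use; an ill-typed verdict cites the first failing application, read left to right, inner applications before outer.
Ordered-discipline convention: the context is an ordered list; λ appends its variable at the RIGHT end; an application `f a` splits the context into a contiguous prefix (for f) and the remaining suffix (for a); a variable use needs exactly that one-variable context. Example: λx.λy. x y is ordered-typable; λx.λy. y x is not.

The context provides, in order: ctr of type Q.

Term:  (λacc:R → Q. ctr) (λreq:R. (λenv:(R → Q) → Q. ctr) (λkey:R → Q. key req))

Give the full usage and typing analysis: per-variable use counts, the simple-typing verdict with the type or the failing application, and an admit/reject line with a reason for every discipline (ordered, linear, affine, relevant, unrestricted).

counts: ctr=2; acc [bound]=0; req [bound]=1; env [bound]=0; key [bound]=1
use order (left to right): ctr, ctr, key, req
typing: ✓ — Q
ordered: ✗, needs contraction — ctr ×2; needs weakening: acc, env unused
linear: ✗, needs contraction — ctr ×2; needs weakening: acc, env unused
affine: ✗, needs contraction — ctr ×2
relevant: ✗, needs weakening: acc, env unused
unrestricted: ✓, typability at Q is all that's needed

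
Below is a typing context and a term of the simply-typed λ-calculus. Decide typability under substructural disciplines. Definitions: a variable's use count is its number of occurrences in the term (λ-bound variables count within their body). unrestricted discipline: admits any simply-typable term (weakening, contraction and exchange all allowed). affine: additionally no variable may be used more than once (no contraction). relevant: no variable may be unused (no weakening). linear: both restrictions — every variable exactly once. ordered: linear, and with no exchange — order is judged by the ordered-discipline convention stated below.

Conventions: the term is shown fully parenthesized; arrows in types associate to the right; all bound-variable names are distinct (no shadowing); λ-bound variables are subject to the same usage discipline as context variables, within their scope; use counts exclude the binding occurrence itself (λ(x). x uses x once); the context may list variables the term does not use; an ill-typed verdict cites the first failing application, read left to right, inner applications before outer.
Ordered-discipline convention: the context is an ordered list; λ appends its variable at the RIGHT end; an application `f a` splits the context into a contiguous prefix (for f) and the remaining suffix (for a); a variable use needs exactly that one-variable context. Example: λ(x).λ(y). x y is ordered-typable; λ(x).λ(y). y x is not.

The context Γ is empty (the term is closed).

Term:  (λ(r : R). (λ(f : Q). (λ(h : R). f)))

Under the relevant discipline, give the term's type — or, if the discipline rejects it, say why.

not well-typed under relevant — r, h left unused
use counts: r (λ-bound) ×0, f (λ-bound) ×1, h (λ-bound) ×0
uses in reading order: f
typing: well-typed — term : R → Q → R → Q
across the five disciplines: ordered ✗ | linear ✗ | affine ✓ | relevant ✗ | unrestricted ✓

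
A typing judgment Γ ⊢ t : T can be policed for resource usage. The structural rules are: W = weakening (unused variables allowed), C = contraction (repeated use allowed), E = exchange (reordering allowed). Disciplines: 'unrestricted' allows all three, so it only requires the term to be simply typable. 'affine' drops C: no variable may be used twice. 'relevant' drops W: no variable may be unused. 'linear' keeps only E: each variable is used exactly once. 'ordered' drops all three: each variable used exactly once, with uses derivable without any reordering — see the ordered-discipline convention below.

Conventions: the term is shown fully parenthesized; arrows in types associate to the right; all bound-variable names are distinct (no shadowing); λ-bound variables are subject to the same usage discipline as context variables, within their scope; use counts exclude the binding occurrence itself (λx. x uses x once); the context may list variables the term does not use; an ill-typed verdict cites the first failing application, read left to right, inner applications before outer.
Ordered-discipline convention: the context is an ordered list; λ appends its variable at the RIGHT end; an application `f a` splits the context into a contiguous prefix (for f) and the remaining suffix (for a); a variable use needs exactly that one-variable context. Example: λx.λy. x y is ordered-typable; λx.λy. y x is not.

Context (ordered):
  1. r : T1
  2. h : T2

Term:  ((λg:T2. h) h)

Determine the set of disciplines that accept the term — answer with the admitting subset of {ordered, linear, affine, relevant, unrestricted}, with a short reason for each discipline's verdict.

admitted in: unrestricted
variable uses: r=0; h=2; g (bound)=0
left-to-right use order: h, h
typing: the term checks, with type T2
ordered: ✗ — repeated use of h ×2; needs weakening: r, g unused
linear: ✗ — repeated use of h ×2; needs weakening: r, g unused
affine: ✗ — repeated use of h ×2
relevant: ✗ — needs weakening: r, g unused
unrestricted: ✓ — type-checks (T2) and nothing is barred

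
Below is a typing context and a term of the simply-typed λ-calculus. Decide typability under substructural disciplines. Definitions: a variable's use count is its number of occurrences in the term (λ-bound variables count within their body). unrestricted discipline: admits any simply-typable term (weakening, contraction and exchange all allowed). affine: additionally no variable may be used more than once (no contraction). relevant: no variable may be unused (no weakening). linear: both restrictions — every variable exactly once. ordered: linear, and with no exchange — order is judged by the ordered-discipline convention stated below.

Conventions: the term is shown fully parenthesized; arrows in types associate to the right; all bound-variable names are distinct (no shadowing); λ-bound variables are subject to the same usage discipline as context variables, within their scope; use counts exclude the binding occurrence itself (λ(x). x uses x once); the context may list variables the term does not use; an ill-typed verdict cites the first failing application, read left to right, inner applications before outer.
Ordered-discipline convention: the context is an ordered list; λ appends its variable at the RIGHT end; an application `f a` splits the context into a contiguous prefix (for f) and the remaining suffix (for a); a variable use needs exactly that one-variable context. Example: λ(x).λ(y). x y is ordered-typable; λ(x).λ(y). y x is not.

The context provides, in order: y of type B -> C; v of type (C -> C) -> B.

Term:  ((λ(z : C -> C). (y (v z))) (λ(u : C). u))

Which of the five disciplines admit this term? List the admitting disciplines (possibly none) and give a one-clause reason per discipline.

admitted by: ordered, linear, affine, relevant, unrestricted
use counts: y ×1; v ×1; z (λ-bound) ×1; u (λ-bound) ×1
uses in reading order: y, v, z, u
typing: the term checks, with type C
ordered: ✓, single-use (y, v, z, u), ordered derivation ok
linear: ✓, single use per variable (y, v, z, u)
affine: ✓, at most one use each (y, v, z, u)
relevant: ✓, y, v, z, u: all used, weakening unneeded
unrestricted: ✓, type-checks (C) and nothing is barred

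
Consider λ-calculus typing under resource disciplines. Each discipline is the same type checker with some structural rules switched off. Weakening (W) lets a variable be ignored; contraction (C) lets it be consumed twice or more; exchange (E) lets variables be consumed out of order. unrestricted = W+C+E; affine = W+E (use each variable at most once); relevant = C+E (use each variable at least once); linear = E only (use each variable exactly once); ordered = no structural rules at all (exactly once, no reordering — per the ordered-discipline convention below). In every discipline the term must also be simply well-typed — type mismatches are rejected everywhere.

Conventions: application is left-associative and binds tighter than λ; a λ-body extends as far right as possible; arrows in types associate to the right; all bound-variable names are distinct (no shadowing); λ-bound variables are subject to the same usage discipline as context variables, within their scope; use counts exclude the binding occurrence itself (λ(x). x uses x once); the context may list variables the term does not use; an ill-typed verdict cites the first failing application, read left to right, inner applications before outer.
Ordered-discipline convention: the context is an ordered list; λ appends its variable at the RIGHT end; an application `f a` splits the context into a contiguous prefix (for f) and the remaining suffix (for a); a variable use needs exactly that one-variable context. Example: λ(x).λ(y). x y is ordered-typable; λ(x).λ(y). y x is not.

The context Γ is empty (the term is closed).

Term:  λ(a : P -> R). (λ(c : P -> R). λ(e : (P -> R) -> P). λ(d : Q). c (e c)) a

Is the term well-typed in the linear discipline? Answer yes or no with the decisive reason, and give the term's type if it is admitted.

no — c ×2 used more than once (contraction); unused: d — weakening required
counts: a (λ-bound): 1×, c (λ-bound): 2×, e (λ-bound): 1×, d (λ-bound): 0×
left-to-right use order: c, e, c, a
typing: the term checks, with type (P -> R) -> ((P -> R) -> P) -> Q -> R
summary: ordered ✗ | linear ✗ | affine ✗ | relevant ✗ | unrestricted ✓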